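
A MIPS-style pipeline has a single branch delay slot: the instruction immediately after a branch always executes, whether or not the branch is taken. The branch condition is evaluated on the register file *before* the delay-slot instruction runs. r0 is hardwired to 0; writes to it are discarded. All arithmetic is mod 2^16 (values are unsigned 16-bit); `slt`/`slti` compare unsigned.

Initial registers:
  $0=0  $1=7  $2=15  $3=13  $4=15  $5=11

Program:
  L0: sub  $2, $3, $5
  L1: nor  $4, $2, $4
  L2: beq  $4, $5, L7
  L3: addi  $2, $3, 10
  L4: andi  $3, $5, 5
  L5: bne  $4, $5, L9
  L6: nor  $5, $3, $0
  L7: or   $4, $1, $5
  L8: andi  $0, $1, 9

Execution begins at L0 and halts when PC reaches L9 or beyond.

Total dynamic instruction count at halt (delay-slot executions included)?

PC=0  sub  $2, $3, $5        | $0=0 $1=7 $2=2 $3=13 $4=15 $5=11
PC=1  nor  $4, $2, $4        | $0=0 $1=7 $2=2 $3=13 $4=65520 $5=11
PC=2  beq  $4, $5, L7        | $0=0 $1=7 $2=2 $3=13 $4=65520 $5=11  [not taken]
PC=3  addi  $2, $3, 10       | $0=0 $1=7 $2=23 $3=13 $4=65520 $5=11
PC=4  andi  $3, $5, 5        | $0=0 $1=7 $2=23 $3=1 $4=65520 $5=11
PC=5  bne  $4, $5, L9        | $0=0 $1=7 $2=23 $3=1 $4=65520 $5=11  [TAKEN]
PC=6  nor  $5, $3, $0        | $0=0 $1=7 $2=23 $3=1 $4=65520 $5=65534

7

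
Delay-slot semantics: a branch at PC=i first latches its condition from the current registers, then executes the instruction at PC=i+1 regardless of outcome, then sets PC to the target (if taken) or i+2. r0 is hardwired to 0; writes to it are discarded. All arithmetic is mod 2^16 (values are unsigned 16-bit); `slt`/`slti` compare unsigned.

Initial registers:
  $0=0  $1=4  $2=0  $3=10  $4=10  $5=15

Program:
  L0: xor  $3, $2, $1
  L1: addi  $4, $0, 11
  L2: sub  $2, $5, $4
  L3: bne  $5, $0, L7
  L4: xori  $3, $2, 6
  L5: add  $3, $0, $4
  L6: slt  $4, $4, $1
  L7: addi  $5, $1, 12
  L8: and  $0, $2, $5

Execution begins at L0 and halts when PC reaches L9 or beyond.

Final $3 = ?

2

[0] xor  $3, $2, $1  →  {$0:0, $1:4, $2:0, $3:4, $4:10, $5:15}
[1] addi  $4, $0, 11  →  {$0:0, $1:4, $2:0, $3:4, $4:11, $5:15}
[2] sub  $2, $5, $4  →  {$0:0, $1:4, $2:4, $3:4, $4:11, $5:15}
[3] bne  $5, $0, L7  →  {$0:0, $1:4, $2:4, $3:4, $4:11, $5:15}  ⟨branch taken⟩
[4] xori  $3, $2, 6  →  {$0:0, $1:4, $2:4, $3:2, $4:11, $5:15}
[7] addi  $5, $1, 12  →  {$0:0, $1:4, $2:4, $3:2, $4:11, $5:16}
[8] and  $0, $2, $5  →  {$0:0, $1:4, $2:4, $3:2, $4:11, $5:16}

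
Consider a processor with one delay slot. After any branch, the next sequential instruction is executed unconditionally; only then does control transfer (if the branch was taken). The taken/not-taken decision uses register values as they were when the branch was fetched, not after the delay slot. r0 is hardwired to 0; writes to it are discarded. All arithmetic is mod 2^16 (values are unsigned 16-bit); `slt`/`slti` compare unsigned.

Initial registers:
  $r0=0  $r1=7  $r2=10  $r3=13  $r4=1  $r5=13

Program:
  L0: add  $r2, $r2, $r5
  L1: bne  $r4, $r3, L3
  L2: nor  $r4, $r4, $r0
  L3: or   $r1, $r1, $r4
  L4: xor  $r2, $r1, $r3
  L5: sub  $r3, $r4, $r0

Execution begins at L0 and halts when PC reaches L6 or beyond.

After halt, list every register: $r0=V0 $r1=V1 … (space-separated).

$r0=0 $r1=65535 $r2=65522 $r3=65534 $r4=65534 $r5=13

#0 add  $r2, $r2, $r5 ; 0/7/23/13/1/13
#1 bne  $r4, $r3, L3 ; 0/7/23/13/1/13 ; →target
#2 nor  $r4, $r4, $r0 ; 0/7/23/13/65534/13
#3 or   $r1, $r1, $r4 ; 0/65535/23/13/65534/13
#4 xor  $r2, $r1, $r3 ; 0/65535/65522/13/65534/13
#5 sub  $r3, $r4, $r0 ; 0/65535/65522/65534/65534/13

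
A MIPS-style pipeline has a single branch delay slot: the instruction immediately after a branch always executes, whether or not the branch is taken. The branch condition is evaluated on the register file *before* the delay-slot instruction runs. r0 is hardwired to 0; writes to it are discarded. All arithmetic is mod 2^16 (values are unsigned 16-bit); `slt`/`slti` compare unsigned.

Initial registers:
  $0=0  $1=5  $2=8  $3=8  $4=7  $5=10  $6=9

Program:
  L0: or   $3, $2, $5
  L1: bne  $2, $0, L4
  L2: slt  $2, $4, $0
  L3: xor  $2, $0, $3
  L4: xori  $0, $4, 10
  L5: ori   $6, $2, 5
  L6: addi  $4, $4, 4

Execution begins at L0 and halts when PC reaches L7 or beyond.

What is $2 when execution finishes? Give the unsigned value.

  step pc=0: or   $3, $2, $5  regs=(0,5,8,10,7,10,9)
  step pc=1: bne  $2, $0, L4  cond=T  regs=(0,5,8,10,7,10,9)
  step pc=2: slt  $2, $4, $0  regs=(0,5,0,10,7,10,9)
  step pc=4: xori  $0, $4, 10  regs=(0,5,0,10,7,10,9)
  step pc=5: ori   $6, $2, 5  regs=(0,5,0,10,7,10,5)
  step pc=6: addi  $4, $4, 4  regs=(0,5,0,10,11,10,5)

0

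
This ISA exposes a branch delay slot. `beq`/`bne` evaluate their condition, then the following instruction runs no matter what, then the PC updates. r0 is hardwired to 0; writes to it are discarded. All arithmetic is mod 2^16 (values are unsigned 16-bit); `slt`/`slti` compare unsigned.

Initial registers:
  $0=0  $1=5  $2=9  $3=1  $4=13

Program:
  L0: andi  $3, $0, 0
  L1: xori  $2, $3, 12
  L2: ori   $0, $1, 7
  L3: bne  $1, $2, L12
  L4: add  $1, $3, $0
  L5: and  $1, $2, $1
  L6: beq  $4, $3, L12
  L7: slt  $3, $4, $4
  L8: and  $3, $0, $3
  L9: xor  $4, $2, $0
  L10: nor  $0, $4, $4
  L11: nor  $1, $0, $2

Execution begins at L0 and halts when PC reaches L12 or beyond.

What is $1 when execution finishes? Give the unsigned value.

0

PC=0  andi  $3, $0, 0        | $0=0 $1=5 $2=9 $3=0 $4=13
PC=1  xori  $2, $3, 12       | $0=0 $1=5 $2=12 $3=0 $4=13
PC=2  ori   $0, $1, 7        | $0=0 $1=5 $2=12 $3=0 $4=13
PC=3  bne  $1, $2, L12       | $0=0 $1=5 $2=12 $3=0 $4=13  [TAKEN]
PC=4  add  $1, $3, $0        | $0=0 $1=0 $2=12 $3=0 $4=13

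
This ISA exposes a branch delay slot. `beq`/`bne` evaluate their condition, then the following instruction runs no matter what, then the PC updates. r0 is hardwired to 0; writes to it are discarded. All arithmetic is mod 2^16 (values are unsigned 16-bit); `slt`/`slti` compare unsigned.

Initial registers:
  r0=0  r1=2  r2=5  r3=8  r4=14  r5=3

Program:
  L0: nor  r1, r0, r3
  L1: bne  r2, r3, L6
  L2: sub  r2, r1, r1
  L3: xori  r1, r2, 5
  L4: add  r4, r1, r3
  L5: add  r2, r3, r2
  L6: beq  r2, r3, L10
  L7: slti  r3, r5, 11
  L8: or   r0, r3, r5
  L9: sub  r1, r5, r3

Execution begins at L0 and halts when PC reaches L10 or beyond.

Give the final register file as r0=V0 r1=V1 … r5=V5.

#0 nor  r1, r0, r3 ; 0/65527/5/8/14/3
#1 bne  r2, r3, L6 ; 0/65527/5/8/14/3 ; →target
#2 sub  r2, r1, r1 ; 0/65527/0/8/14/3
#6 beq  r2, r3, L10 ; 0/65527/0/8/14/3 ; →fallthru
#7 slti  r3, r5, 11 ; 0/65527/0/1/14/3
#8 or   r0, r3, r5 ; 0/65527/0/1/14/3
#9 sub  r1, r5, r3 ; 0/2/0/1/14/3

r0=0 r1=2 r2=0 r3=1 r4=14 r5=3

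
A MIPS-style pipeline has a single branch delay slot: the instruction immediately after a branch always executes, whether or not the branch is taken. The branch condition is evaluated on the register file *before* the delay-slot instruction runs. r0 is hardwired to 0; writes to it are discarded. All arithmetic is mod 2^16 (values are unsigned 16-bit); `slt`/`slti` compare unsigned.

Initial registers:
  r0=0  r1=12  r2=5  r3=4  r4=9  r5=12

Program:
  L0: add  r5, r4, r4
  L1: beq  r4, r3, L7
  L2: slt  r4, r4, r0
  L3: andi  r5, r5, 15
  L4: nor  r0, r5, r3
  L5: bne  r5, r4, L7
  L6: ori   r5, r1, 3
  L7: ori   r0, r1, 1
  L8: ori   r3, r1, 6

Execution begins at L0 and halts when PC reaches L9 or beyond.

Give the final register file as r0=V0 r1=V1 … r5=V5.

r0=0 r1=12 r2=5 r3=14 r4=0 r5=15

  step pc=0: add  r5, r4, r4  regs=(0,12,5,4,9,18)
  step pc=1: beq  r4, r3, L7  cond=F  regs=(0,12,5,4,9,18)
  step pc=2: slt  r4, r4, r0  regs=(0,12,5,4,0,18)
  step pc=3: andi  r5, r5, 15  regs=(0,12,5,4,0,2)
  step pc=4: nor  r0, r5, r3  regs=(0,12,5,4,0,2)
  step pc=5: bne  r5, r4, L7  cond=T  regs=(0,12,5,4,0,2)
  step pc=6: ori   r5, r1, 3  regs=(0,12,5,4,0,15)
  step pc=7: ori   r0, r1, 1  regs=(0,12,5,4,0,15)
  step pc=8: ori   r3, r1, 6  regs=(0,12,5,14,0,15)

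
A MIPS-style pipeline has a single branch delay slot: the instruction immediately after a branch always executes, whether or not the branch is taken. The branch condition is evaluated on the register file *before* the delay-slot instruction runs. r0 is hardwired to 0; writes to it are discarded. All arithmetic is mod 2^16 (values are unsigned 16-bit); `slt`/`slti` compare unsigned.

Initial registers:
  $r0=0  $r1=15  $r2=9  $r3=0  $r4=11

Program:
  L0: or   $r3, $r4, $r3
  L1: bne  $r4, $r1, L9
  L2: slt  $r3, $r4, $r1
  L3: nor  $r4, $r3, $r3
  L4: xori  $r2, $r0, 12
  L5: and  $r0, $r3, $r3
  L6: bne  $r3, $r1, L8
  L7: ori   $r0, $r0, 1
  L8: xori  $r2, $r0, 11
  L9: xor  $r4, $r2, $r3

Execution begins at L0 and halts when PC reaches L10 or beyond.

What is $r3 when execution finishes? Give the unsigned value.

1

#0 or   $r3, $r4, $r3 ; 0/15/9/11/11
#1 bne  $r4, $r1, L9 ; 0/15/9/11/11 ; →target
#2 slt  $r3, $r4, $r1 ; 0/15/9/1/11
#9 xor  $r4, $r2, $r3 ; 0/15/9/1/8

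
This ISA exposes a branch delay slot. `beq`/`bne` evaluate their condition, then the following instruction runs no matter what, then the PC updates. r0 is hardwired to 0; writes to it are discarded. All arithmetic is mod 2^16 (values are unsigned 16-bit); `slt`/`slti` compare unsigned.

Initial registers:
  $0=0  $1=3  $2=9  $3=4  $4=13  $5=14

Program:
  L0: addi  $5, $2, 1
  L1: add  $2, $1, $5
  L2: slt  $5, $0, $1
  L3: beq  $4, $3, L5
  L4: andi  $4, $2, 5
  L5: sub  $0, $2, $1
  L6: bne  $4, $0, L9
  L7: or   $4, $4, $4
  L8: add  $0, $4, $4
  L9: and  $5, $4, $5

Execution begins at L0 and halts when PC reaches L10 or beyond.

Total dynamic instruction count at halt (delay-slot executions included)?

9

#0 addi  $5, $2, 1 ; 0/3/9/4/13/10
#1 add  $2, $1, $5 ; 0/3/13/4/13/10
#2 slt  $5, $0, $1 ; 0/3/13/4/13/1
#3 beq  $4, $3, L5 ; 0/3/13/4/13/1 ; →fallthru
#4 andi  $4, $2, 5 ; 0/3/13/4/5/1
#5 sub  $0, $2, $1 ; 0/3/13/4/5/1
#6 bne  $4, $0, L9 ; 0/3/13/4/5/1 ; →target
#7 or   $4, $4, $4 ; 0/3/13/4/5/1
#9 and  $5, $4, $5 ; 0/3/13/4/5/1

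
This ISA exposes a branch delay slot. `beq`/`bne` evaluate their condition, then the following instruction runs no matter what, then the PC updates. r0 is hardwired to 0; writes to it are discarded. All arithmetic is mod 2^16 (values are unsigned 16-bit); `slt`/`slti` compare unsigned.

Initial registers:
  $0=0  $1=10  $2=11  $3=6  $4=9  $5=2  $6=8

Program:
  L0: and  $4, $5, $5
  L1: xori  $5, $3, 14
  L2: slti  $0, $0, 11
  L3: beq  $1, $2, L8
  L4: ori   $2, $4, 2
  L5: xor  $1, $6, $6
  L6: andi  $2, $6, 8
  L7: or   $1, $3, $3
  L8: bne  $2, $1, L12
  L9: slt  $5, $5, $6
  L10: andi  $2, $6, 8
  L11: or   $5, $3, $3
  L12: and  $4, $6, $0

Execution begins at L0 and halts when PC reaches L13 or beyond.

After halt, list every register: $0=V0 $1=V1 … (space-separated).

$0=0 $1=6 $2=8 $3=6 $4=0 $5=0 $6=8

[0] and  $4, $5, $5  →  {$0:0, $1:10, $2:11, $3:6, $4:2, $5:2, $6:8}
[1] xori  $5, $3, 14  →  {$0:0, $1:10, $2:11, $3:6, $4:2, $5:8, $6:8}
[2] slti  $0, $0, 11  →  {$0:0, $1:10, $2:11, $3:6, $4:2, $5:8, $6:8}
[3] beq  $1, $2, L8  →  {$0:0, $1:10, $2:11, $3:6, $4:2, $5:8, $6:8}  ⟨branch fallthrough⟩
[4] ori   $2, $4, 2  →  {$0:0, $1:10, $2:2, $3:6, $4:2, $5:8, $6:8}
[5] xor  $1, $6, $6  →  {$0:0, $1:0, $2:2, $3:6, $4:2, $5:8, $6:8}
[6] andi  $2, $6, 8  →  {$0:0, $1:0, $2:8, $3:6, $4:2, $5:8, $6:8}
[7] or   $1, $3, $3  →  {$0:0, $1:6, $2:8, $3:6, $4:2, $5:8, $6:8}
[8] bne  $2, $1, L12  →  {$0:0, $1:6, $2:8, $3:6, $4:2, $5:8, $6:8}  ⟨branch taken⟩
[9] slt  $5, $5, $6  →  {$0:0, $1:6, $2:8, $3:6, $4:2, $5:0, $6:8}
[12] and  $4, $6, $0  →  {$0:0, $1:6, $2:8, $3:6, $4:0, $5:0, $6:8}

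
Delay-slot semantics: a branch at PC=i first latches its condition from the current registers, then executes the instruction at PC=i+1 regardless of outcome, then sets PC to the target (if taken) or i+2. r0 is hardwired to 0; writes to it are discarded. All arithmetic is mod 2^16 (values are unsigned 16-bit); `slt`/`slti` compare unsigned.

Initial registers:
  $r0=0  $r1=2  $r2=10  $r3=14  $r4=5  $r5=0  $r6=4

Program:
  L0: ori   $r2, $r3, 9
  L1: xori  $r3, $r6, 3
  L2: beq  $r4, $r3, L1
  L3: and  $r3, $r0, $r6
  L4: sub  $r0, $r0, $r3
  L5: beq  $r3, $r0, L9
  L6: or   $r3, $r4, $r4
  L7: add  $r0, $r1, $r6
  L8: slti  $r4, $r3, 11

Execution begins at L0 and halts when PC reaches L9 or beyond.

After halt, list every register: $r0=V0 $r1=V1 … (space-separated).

[0] ori   $r2, $r3, 9  →  {$r0:0, $r1:2, $r2:15, $r3:14, $r4:5, $r5:0, $r6:4}
[1] xori  $r3, $r6, 3  →  {$r0:0, $r1:2, $r2:15, $r3:7, $r4:5, $r5:0, $r6:4}
[2] beq  $r4, $r3, L1  →  {$r0:0, $r1:2, $r2:15, $r3:7, $r4:5, $r5:0, $r6:4}  ⟨branch fallthrough⟩
[3] and  $r3, $r0, $r6  →  {$r0:0, $r1:2, $r2:15, $r3:0, $r4:5, $r5:0, $r6:4}
[4] sub  $r0, $r0, $r3  →  {$r0:0, $r1:2, $r2:15, $r3:0, $r4:5, $r5:0, $r6:4}
[5] beq  $r3, $r0, L9  →  {$r0:0, $r1:2, $r2:15, $r3:0, $r4:5, $r5:0, $r6:4}  ⟨branch taken⟩
[6] or   $r3, $r4, $r4  →  {$r0:0, $r1:2, $r2:15, $r3:5, $r4:5, $r5:0, $r6:4}

$r0=0 $r1=2 $r2=15 $r3=5 $r4=5 $r5=0 $r6=4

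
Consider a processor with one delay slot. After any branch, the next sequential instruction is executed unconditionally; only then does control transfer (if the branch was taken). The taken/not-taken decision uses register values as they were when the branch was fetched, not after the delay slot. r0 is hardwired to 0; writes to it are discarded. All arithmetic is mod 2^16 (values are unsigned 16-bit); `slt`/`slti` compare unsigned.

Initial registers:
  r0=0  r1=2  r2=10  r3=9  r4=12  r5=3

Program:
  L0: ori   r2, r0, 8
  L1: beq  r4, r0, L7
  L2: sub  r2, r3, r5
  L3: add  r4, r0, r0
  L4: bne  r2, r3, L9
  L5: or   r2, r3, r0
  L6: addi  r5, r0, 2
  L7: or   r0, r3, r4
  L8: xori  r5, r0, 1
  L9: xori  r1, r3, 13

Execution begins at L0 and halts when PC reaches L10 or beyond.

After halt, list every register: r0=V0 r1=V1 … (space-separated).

#0 ori   r2, r0, 8 ; 0/2/8/9/12/3
#1 beq  r4, r0, L7 ; 0/2/8/9/12/3 ; →fallthru
#2 sub  r2, r3, r5 ; 0/2/6/9/12/3
#3 add  r4, r0, r0 ; 0/2/6/9/0/3
#4 bne  r2, r3, L9 ; 0/2/6/9/0/3 ; →target
#5 or   r2, r3, r0 ; 0/2/9/9/0/3
#9 xori  r1, r3, 13 ; 0/4/9/9/0/3

r0=0 r1=4 r2=9 r3=9 r4=0 r5=3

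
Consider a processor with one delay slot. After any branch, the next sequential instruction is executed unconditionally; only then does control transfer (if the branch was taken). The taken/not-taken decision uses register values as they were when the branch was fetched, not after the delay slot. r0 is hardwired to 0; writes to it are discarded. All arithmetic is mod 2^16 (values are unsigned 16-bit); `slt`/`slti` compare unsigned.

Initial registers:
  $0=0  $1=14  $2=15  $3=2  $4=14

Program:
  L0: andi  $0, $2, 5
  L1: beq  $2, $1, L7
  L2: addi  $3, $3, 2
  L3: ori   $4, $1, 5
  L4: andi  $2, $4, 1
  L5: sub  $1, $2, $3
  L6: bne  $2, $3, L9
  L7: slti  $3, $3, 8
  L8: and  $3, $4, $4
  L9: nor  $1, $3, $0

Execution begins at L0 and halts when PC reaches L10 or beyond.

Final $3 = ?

[0] andi  $0, $2, 5  →  {$0:0, $1:14, $2:15, $3:2, $4:14}
[1] beq  $2, $1, L7  →  {$0:0, $1:14, $2:15, $3:2, $4:14}  ⟨branch fallthrough⟩
[2] addi  $3, $3, 2  →  {$0:0, $1:14, $2:15, $3:4, $4:14}
[3] ori   $4, $1, 5  →  {$0:0, $1:14, $2:15, $3:4, $4:15}
[4] andi  $2, $4, 1  →  {$0:0, $1:14, $2:1, $3:4, $4:15}
[5] sub  $1, $2, $3  →  {$0:0, $1:65533, $2:1, $3:4, $4:15}
[6] bne  $2, $3, L9  →  {$0:0, $1:65533, $2:1, $3:4, $4:15}  ⟨branch taken⟩
[7] slti  $3, $3, 8  →  {$0:0, $1:65533, $2:1, $3:1, $4:15}
[9] nor  $1, $3, $0  →  {$0:0, $1:65534, $2:1, $3:1, $4:15}

1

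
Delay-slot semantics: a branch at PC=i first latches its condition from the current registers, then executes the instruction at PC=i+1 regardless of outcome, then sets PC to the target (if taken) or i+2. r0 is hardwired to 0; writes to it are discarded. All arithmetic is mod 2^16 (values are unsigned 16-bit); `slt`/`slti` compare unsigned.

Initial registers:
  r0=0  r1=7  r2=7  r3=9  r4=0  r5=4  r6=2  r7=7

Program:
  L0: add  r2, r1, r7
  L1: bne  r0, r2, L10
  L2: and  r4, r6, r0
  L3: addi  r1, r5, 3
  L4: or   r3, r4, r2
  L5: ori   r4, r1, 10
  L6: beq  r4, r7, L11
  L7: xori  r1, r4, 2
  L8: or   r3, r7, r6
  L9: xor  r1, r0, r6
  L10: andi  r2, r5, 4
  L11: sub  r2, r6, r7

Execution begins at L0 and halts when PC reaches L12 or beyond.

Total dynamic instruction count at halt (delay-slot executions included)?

5

  step pc=0: add  r2, r1, r7  regs=(0,7,14,9,0,4,2,7)
  step pc=1: bne  r0, r2, L10  cond=T  regs=(0,7,14,9,0,4,2,7)
  step pc=2: and  r4, r6, r0  regs=(0,7,14,9,0,4,2,7)
  step pc=10: andi  r2, r5, 4  regs=(0,7,4,9,0,4,2,7)
  step pc=11: sub  r2, r6, r7  regs=(0,7,65531,9,0,4,2,7)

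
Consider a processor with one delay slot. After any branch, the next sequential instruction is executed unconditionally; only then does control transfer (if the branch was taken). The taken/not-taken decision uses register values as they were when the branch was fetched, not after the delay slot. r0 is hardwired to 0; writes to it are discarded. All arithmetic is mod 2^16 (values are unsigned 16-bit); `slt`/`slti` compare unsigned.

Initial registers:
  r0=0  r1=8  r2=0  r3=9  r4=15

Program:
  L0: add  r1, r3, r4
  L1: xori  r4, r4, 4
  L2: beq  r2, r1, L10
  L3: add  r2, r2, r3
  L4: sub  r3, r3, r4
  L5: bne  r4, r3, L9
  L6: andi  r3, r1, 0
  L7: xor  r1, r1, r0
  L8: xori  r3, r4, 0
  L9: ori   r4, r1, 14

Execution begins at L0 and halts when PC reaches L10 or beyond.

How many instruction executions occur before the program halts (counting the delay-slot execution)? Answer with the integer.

8

  step pc=0: add  r1, r3, r4  regs=(0,24,0,9,15)
  step pc=1: xori  r4, r4, 4  regs=(0,24,0,9,11)
  step pc=2: beq  r2, r1, L10  cond=F  regs=(0,24,0,9,11)
  step pc=3: add  r2, r2, r3  regs=(0,24,9,9,11)
  step pc=4: sub  r3, r3, r4  regs=(0,24,9,65534,11)
  step pc=5: bne  r4, r3, L9  cond=T  regs=(0,24,9,65534,11)
  step pc=6: andi  r3, r1, 0  regs=(0,24,9,0,11)
  step pc=9: ori   r4, r1, 14  regs=(0,24,9,0,30)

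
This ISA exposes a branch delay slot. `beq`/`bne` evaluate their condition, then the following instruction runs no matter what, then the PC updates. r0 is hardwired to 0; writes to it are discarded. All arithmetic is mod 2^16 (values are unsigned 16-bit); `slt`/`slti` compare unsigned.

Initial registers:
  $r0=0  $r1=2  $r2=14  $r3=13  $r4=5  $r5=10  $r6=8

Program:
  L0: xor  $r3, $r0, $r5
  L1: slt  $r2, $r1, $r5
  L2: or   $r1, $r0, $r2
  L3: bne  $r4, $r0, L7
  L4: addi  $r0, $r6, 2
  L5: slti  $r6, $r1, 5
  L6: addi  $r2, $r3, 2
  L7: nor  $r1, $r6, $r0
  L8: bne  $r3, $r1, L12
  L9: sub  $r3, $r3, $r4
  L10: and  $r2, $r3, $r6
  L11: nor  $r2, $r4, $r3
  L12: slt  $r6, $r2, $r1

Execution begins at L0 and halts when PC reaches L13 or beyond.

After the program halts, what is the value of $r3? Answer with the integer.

  step pc=0: xor  $r3, $r0, $r5  regs=(0,2,14,10,5,10,8)
  step pc=1: slt  $r2, $r1, $r5  regs=(0,2,1,10,5,10,8)
  step pc=2: or   $r1, $r0, $r2  regs=(0,1,1,10,5,10,8)
  step pc=3: bne  $r4, $r0, L7  cond=T  regs=(0,1,1,10,5,10,8)
  step pc=4: addi  $r0, $r6, 2  regs=(0,1,1,10,5,10,8)
  step pc=7: nor  $r1, $r6, $r0  regs=(0,65527,1,10,5,10,8)
  step pc=8: bne  $r3, $r1, L12  cond=T  regs=(0,65527,1,10,5,10,8)
  step pc=9: sub  $r3, $r3, $r4  regs=(0,65527,1,5,5,10,8)
  step pc=12: slt  $r6, $r2, $r1  regs=(0,65527,1,5,5,10,1)

5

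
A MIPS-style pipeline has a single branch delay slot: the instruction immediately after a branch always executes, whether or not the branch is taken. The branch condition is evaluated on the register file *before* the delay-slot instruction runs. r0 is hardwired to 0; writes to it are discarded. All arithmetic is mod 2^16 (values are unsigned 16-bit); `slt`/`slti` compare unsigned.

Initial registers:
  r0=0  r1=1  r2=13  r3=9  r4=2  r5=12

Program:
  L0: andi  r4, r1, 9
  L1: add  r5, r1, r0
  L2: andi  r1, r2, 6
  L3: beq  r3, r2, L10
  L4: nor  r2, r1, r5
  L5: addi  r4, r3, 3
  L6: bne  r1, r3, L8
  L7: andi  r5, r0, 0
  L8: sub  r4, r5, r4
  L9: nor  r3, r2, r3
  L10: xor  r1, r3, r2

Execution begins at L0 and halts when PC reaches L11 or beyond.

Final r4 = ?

65524

PC=0  andi  r4, r1, 9        | r0=0 r1=1 r2=13 r3=9 r4=1 r5=12
PC=1  add  r5, r1, r0        | r0=0 r1=1 r2=13 r3=9 r4=1 r5=1
PC=2  andi  r1, r2, 6        | r0=0 r1=4 r2=13 r3=9 r4=1 r5=1
PC=3  beq  r3, r2, L10       | r0=0 r1=4 r2=13 r3=9 r4=1 r5=1  [not taken]
PC=4  nor  r2, r1, r5        | r0=0 r1=4 r2=65530 r3=9 r4=1 r5=1
PC=5  addi  r4, r3, 3        | r0=0 r1=4 r2=65530 r3=9 r4=12 r5=1
PC=6  bne  r1, r3, L8        | r0=0 r1=4 r2=65530 r3=9 r4=12 r5=1  [TAKEN]
PC=7  andi  r5, r0, 0        | r0=0 r1=4 r2=65530 r3=9 r4=12 r5=0
PC=8  sub  r4, r5, r4        | r0=0 r1=4 r2=65530 r3=9 r4=65524 r5=0
PC=9  nor  r3, r2, r3        | r0=0 r1=4 r2=65530 r3=4 r4=65524 r5=0
PC=10 xor  r1, r3, r2        | r0=0 r1=65534 r2=65530 r3=4 r4=65524 r5=0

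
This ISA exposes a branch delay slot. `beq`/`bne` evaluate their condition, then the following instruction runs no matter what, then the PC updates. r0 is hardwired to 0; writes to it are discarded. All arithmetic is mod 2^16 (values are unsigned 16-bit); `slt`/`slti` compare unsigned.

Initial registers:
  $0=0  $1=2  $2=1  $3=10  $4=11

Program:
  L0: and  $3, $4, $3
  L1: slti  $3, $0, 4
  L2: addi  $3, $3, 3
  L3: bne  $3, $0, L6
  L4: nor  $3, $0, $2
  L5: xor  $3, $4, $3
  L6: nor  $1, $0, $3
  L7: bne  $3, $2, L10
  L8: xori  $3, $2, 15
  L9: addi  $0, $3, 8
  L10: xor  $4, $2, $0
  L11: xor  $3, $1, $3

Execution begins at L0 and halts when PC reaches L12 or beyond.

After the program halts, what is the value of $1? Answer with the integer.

1

[0] and  $3, $4, $3  →  {$0:0, $1:2, $2:1, $3:10, $4:11}
[1] slti  $3, $0, 4  →  {$0:0, $1:2, $2:1, $3:1, $4:11}
[2] addi  $3, $3, 3  →  {$0:0, $1:2, $2:1, $3:4, $4:11}
[3] bne  $3, $0, L6  →  {$0:0, $1:2, $2:1, $3:4, $4:11}  ⟨branch taken⟩
[4] nor  $3, $0, $2  →  {$0:0, $1:2, $2:1, $3:65534, $4:11}
[6] nor  $1, $0, $3  →  {$0:0, $1:1, $2:1, $3:65534, $4:11}
[7] bne  $3, $2, L10  →  {$0:0, $1:1, $2:1, $3:65534, $4:11}  ⟨branch taken⟩
[8] xori  $3, $2, 15  →  {$0:0, $1:1, $2:1, $3:14, $4:11}
[10] xor  $4, $2, $0  →  {$0:0, $1:1, $2:1, $3:14, $4:1}
[11] xor  $3, $1, $3  →  {$0:0, $1:1, $2:1, $3:15, $4:1}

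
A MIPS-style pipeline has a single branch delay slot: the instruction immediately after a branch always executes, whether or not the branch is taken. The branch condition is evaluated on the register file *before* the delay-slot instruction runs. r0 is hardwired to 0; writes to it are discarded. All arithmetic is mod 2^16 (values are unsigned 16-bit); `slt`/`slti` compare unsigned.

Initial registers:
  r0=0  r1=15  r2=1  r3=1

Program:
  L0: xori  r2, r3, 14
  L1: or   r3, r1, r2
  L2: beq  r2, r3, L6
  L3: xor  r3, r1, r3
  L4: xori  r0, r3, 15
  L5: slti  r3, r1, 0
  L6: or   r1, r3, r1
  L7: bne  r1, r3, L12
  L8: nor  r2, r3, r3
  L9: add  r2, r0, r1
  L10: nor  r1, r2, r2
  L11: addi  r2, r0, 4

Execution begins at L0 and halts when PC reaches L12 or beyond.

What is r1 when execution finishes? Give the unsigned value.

#0 xori  r2, r3, 14 ; 0/15/15/1
#1 or   r3, r1, r2 ; 0/15/15/15
#2 beq  r2, r3, L6 ; 0/15/15/15 ; →target
#3 xor  r3, r1, r3 ; 0/15/15/0
#6 or   r1, r3, r1 ; 0/15/15/0
#7 bne  r1, r3, L12 ; 0/15/15/0 ; →target
#8 nor  r2, r3, r3 ; 0/15/65535/0

15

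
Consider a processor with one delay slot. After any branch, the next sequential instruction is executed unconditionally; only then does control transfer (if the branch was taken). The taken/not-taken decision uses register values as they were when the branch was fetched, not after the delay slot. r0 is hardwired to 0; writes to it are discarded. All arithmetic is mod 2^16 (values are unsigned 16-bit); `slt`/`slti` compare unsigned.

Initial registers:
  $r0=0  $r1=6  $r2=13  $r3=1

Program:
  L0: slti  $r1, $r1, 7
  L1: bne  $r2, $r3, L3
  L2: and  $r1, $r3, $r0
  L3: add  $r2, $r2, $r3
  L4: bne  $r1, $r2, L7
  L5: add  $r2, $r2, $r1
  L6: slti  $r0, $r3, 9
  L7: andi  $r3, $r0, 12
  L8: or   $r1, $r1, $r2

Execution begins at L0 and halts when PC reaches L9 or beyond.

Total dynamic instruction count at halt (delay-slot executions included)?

[0] slti  $r1, $r1, 7  →  {$r0:0, $r1:1, $r2:13, $r3:1}
[1] bne  $r2, $r3, L3  →  {$r0:0, $r1:1, $r2:13, $r3:1}  ⟨branch taken⟩
[2] and  $r1, $r3, $r0  →  {$r0:0, $r1:0, $r2:13, $r3:1}
[3] add  $r2, $r2, $r3  →  {$r0:0, $r1:0, $r2:14, $r3:1}
[4] bne  $r1, $r2, L7  →  {$r0:0, $r1:0, $r2:14, $r3:1}  ⟨branch taken⟩
[5] add  $r2, $r2, $r1  →  {$r0:0, $r1:0, $r2:14, $r3:1}
[7] andi  $r3, $r0, 12  →  {$r0:0, $r1:0, $r2:14, $r3:0}
[8] or   $r1, $r1, $r2  →  {$r0:0, $r1:14, $r2:14, $r3:0}

8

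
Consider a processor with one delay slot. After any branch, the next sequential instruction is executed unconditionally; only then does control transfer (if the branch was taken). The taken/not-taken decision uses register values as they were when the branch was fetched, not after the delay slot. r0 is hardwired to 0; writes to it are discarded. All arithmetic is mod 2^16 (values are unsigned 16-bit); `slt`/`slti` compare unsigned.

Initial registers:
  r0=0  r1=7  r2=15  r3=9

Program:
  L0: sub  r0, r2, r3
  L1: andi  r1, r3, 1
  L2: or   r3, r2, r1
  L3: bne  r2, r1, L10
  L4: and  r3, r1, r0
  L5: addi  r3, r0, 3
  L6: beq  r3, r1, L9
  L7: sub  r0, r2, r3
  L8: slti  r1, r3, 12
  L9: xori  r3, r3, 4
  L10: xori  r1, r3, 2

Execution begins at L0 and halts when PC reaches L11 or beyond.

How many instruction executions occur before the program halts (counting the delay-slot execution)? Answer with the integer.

6

#0 sub  r0, r2, r3 ; 0/7/15/9
#1 andi  r1, r3, 1 ; 0/1/15/9
#2 or   r3, r2, r1 ; 0/1/15/15
#3 bne  r2, r1, L10 ; 0/1/15/15 ; →target
#4 and  r3, r1, r0 ; 0/1/15/0
#10 xori  r1, r3, 2 ; 0/2/15/0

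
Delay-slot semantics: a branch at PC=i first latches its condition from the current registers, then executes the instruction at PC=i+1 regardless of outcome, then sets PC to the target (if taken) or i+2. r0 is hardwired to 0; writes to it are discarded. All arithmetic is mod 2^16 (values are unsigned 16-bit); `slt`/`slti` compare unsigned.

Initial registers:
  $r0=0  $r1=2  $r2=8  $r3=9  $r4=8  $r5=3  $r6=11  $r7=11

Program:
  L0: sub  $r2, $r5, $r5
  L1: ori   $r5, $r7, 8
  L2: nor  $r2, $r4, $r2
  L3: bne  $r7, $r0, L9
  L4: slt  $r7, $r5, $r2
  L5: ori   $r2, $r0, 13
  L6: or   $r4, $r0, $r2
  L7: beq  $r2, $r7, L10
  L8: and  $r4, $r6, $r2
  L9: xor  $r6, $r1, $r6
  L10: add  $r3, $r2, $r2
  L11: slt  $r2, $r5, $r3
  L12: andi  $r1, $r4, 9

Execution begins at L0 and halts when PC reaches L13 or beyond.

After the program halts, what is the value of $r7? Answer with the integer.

1

PC=0  sub  $r2, $r5, $r5     | $r0=0 $r1=2 $r2=0 $r3=9 $r4=8 $r5=3 $r6=11 $r7=11
PC=1  ori   $r5, $r7, 8      | $r0=0 $r1=2 $r2=0 $r3=9 $r4=8 $r5=11 $r6=11 $r7=11
PC=2  nor  $r2, $r4, $r2     | $r0=0 $r1=2 $r2=65527 $r3=9 $r4=8 $r5=11 $r6=11 $r7=11
PC=3  bne  $r7, $r0, L9      | $r0=0 $r1=2 $r2=65527 $r3=9 $r4=8 $r5=11 $r6=11 $r7=11  [TAKEN]
PC=4  slt  $r7, $r5, $r2     | $r0=0 $r1=2 $r2=65527 $r3=9 $r4=8 $r5=11 $r6=11 $r7=1
PC=9  xor  $r6, $r1, $r6     | $r0=0 $r1=2 $r2=65527 $r3=9 $r4=8 $r5=11 $r6=9 $r7=1
PC=10 add  $r3, $r2, $r2     | $r0=0 $r1=2 $r2=65527 $r3=65518 $r4=8 $r5=11 $r6=9 $r7=1
PC=11 slt  $r2, $r5, $r3     | $r0=0 $r1=2 $r2=1 $r3=65518 $r4=8 $r5=11 $r6=9 $r7=1
PC=12 andi  $r1, $r4, 9      | $r0=0 $r1=8 $r2=1 $r3=65518 $r4=8 $r5=11 $r6=9 $r7=1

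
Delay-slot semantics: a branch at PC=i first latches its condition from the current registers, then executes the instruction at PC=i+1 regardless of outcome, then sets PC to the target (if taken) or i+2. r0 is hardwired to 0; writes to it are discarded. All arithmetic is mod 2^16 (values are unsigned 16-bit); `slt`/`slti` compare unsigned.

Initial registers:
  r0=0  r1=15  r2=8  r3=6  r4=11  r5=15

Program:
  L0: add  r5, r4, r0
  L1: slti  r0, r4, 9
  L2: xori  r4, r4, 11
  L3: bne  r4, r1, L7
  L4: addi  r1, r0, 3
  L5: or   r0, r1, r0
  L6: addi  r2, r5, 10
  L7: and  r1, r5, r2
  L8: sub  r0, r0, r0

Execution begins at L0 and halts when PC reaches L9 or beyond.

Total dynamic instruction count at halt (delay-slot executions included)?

[0] add  r5, r4, r0  →  {r0:0, r1:15, r2:8, r3:6, r4:11, r5:11}
[1] slti  r0, r4, 9  →  {r0:0, r1:15, r2:8, r3:6, r4:11, r5:11}
[2] xori  r4, r4, 11  →  {r0:0, r1:15, r2:8, r3:6, r4:0, r5:11}
[3] bne  r4, r1, L7  →  {r0:0, r1:15, r2:8, r3:6, r4:0, r5:11}  ⟨branch taken⟩
[4] addi  r1, r0, 3  →  {r0:0, r1:3, r2:8, r3:6, r4:0, r5:11}
[7] and  r1, r5, r2  →  {r0:0, r1:8, r2:8, r3:6, r4:0, r5:11}
[8] sub  r0, r0, r0  →  {r0:0, r1:8, r2:8, r3:6, r4:0, r5:11}

7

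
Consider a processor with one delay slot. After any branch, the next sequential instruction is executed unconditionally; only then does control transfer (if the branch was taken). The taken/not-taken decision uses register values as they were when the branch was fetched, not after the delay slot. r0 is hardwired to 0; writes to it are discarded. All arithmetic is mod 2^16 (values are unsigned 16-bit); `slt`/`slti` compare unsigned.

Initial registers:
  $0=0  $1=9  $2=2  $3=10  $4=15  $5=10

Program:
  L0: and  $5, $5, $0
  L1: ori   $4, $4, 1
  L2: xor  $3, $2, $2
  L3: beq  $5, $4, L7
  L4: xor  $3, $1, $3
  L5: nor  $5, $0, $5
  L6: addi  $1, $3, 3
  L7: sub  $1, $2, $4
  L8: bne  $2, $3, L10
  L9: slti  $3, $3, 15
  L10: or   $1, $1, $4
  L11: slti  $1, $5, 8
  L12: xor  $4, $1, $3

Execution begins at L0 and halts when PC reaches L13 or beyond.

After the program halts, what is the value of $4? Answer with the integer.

1

[0] and  $5, $5, $0  →  {$0:0, $1:9, $2:2, $3:10, $4:15, $5:0}
[1] ori   $4, $4, 1  →  {$0:0, $1:9, $2:2, $3:10, $4:15, $5:0}
[2] xor  $3, $2, $2  →  {$0:0, $1:9, $2:2, $3:0, $4:15, $5:0}
[3] beq  $5, $4, L7  →  {$0:0, $1:9, $2:2, $3:0, $4:15, $5:0}  ⟨branch fallthrough⟩
[4] xor  $3, $1, $3  →  {$0:0, $1:9, $2:2, $3:9, $4:15, $5:0}
[5] nor  $5, $0, $5  →  {$0:0, $1:9, $2:2, $3:9, $4:15, $5:65535}
[6] addi  $1, $3, 3  →  {$0:0, $1:12, $2:2, $3:9, $4:15, $5:65535}
[7] sub  $1, $2, $4  →  {$0:0, $1:65523, $2:2, $3:9, $4:15, $5:65535}
[8] bne  $2, $3, L10  →  {$0:0, $1:65523, $2:2, $3:9, $4:15, $5:65535}  ⟨branch taken⟩
[9] slti  $3, $3, 15  →  {$0:0, $1:65523, $2:2, $3:1, $4:15, $5:65535}
[10] or   $1, $1, $4  →  {$0:0, $1:65535, $2:2, $3:1, $4:15, $5:65535}
[11] slti  $1, $5, 8  →  {$0:0, $1:0, $2:2, $3:1, $4:15, $5:65535}
[12] xor  $4, $1, $3  →  {$0:0, $1:0, $2:2, $3:1, $4:1, $5:65535}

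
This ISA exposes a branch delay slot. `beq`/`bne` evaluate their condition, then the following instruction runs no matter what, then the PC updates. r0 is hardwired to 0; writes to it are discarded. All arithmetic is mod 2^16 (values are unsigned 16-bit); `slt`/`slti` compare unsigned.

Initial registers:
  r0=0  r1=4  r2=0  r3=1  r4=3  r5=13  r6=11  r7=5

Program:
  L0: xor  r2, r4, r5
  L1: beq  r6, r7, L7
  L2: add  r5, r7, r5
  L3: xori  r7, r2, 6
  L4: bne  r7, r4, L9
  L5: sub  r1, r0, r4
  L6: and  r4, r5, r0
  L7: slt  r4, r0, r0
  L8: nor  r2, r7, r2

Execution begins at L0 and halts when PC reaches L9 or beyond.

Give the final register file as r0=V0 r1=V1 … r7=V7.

r0=0 r1=65533 r2=14 r3=1 r4=3 r5=18 r6=11 r7=8

#0 xor  r2, r4, r5 ; 0/4/14/1/3/13/11/5
#1 beq  r6, r7, L7 ; 0/4/14/1/3/13/11/5 ; →fallthru
#2 add  r5, r7, r5 ; 0/4/14/1/3/18/11/5
#3 xori  r7, r2, 6 ; 0/4/14/1/3/18/11/8
#4 bne  r7, r4, L9 ; 0/4/14/1/3/18/11/8 ; →target
#5 sub  r1, r0, r4 ; 0/65533/14/1/3/18/11/8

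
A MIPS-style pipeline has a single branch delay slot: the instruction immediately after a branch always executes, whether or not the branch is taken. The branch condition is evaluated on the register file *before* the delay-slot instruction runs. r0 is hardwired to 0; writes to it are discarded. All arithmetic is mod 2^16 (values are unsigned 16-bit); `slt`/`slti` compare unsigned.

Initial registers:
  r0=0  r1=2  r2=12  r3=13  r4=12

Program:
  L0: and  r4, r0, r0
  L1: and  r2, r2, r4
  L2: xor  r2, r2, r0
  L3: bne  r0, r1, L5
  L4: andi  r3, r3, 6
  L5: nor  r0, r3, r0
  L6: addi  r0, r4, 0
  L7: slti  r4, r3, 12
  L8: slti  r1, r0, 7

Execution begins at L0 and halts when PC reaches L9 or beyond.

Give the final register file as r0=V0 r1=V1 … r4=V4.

PC=0  and  r4, r0, r0        | r0=0 r1=2 r2=12 r3=13 r4=0
PC=1  and  r2, r2, r4        | r0=0 r1=2 r2=0 r3=13 r4=0
PC=2  xor  r2, r2, r0        | r0=0 r1=2 r2=0 r3=13 r4=0
PC=3  bne  r0, r1, L5        | r0=0 r1=2 r2=0 r3=13 r4=0  [TAKEN]
PC=4  andi  r3, r3, 6        | r0=0 r1=2 r2=0 r3=4 r4=0
PC=5  nor  r0, r3, r0        | r0=0 r1=2 r2=0 r3=4 r4=0
PC=6  addi  r0, r4, 0        | r0=0 r1=2 r2=0 r3=4 r4=0
PC=7  slti  r4, r3, 12       | r0=0 r1=2 r2=0 r3=4 r4=1
PC=8  slti  r1, r0, 7        | r0=0 r1=1 r2=0 r3=4 r4=1

r0=0 r1=1 r2=0 r3=4 r4=1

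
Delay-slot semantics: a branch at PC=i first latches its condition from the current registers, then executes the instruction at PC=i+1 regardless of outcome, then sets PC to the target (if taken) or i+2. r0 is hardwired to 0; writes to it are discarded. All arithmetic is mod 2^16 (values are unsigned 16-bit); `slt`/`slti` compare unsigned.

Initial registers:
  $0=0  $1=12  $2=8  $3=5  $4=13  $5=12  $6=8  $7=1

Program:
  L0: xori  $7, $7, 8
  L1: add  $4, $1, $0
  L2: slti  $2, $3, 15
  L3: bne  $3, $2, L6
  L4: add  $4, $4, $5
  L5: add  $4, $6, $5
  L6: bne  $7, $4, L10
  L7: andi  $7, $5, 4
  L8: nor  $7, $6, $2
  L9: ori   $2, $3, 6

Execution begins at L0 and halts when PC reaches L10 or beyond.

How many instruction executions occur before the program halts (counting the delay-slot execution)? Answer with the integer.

[0] xori  $7, $7, 8  →  {$0:0, $1:12, $2:8, $3:5, $4:13, $5:12, $6:8, $7:9}
[1] add  $4, $1, $0  →  {$0:0, $1:12, $2:8, $3:5, $4:12, $5:12, $6:8, $7:9}
[2] slti  $2, $3, 15  →  {$0:0, $1:12, $2:1, $3:5, $4:12, $5:12, $6:8, $7:9}
[3] bne  $3, $2, L6  →  {$0:0, $1:12, $2:1, $3:5, $4:12, $5:12, $6:8, $7:9}  ⟨branch taken⟩
[4] add  $4, $4, $5  →  {$0:0, $1:12, $2:1, $3:5, $4:24, $5:12, $6:8, $7:9}
[6] bne  $7, $4, L10  →  {$0:0, $1:12, $2:1, $3:5, $4:24, $5:12, $6:8, $7:9}  ⟨branch taken⟩
[7] andi  $7, $5, 4  →  {$0:0, $1:12, $2:1, $3:5, $4:24, $5:12, $6:8, $7:4}

7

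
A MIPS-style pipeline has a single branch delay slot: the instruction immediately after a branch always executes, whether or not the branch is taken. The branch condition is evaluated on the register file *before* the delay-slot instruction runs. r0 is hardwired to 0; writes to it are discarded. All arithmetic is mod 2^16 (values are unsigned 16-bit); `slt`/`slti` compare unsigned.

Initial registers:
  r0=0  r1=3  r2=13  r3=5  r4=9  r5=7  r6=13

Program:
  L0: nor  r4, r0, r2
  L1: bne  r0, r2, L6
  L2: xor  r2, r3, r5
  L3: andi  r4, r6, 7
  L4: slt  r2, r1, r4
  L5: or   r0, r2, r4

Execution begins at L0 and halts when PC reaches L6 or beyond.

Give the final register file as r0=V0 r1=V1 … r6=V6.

[0] nor  r4, r0, r2  →  {r0:0, r1:3, r2:13, r3:5, r4:65522, r5:7, r6:13}
[1] bne  r0, r2, L6  →  {r0:0, r1:3, r2:13, r3:5, r4:65522, r5:7, r6:13}  ⟨branch taken⟩
[2] xor  r2, r3, r5  →  {r0:0, r1:3, r2:2, r3:5, r4:65522, r5:7, r6:13}

r0=0 r1=3 r2=2 r3=5 r4=65522 r5=7 r6=13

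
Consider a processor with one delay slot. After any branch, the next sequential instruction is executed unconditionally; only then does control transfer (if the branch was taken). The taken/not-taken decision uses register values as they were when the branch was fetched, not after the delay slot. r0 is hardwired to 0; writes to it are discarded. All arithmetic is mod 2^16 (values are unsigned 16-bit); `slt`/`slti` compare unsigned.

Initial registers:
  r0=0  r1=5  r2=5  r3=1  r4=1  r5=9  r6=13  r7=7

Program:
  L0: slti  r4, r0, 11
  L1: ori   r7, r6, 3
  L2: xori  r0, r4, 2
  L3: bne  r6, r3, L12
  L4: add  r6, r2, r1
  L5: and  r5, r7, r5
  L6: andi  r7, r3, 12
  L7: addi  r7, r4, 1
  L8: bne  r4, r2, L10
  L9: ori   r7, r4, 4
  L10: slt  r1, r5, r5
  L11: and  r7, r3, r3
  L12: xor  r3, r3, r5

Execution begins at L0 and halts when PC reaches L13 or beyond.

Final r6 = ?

  step pc=0: slti  r4, r0, 11  regs=(0,5,5,1,1,9,13,7)
  step pc=1: ori   r7, r6, 3  regs=(0,5,5,1,1,9,13,15)
  step pc=2: xori  r0, r4, 2  regs=(0,5,5,1,1,9,13,15)
  step pc=3: bne  r6, r3, L12  cond=T  regs=(0,5,5,1,1,9,13,15)
  step pc=4: add  r6, r2, r1  regs=(0,5,5,1,1,9,10,15)
  step pc=12: xor  r3, r3, r5  regs=(0,5,5,8,1,9,10,15)

10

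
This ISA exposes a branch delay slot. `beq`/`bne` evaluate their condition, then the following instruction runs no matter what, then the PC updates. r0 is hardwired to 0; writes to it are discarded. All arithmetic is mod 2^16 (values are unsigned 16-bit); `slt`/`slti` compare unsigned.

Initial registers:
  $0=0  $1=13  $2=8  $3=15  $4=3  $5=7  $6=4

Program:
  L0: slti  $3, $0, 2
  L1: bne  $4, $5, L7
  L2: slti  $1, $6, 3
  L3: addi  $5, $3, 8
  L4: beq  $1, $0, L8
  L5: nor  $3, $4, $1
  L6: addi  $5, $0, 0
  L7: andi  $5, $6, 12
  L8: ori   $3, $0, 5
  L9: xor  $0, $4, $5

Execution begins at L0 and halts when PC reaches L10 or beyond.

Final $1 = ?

0

PC=0  slti  $3, $0, 2        | $0=0 $1=13 $2=8 $3=1 $4=3 $5=7 $6=4
PC=1  bne  $4, $5, L7        | $0=0 $1=13 $2=8 $3=1 $4=3 $5=7 $6=4  [TAKEN]
PC=2  slti  $1, $6, 3        | $0=0 $1=0 $2=8 $3=1 $4=3 $5=7 $6=4
PC=7  andi  $5, $6, 12       | $0=0 $1=0 $2=8 $3=1 $4=3 $5=4 $6=4
PC=8  ori   $3, $0, 5        | $0=0 $1=0 $2=8 $3=5 $4=3 $5=4 $6=4
PC=9  xor  $0, $4, $5        | $0=0 $1=0 $2=8 $3=5 $4=3 $5=4 $6=4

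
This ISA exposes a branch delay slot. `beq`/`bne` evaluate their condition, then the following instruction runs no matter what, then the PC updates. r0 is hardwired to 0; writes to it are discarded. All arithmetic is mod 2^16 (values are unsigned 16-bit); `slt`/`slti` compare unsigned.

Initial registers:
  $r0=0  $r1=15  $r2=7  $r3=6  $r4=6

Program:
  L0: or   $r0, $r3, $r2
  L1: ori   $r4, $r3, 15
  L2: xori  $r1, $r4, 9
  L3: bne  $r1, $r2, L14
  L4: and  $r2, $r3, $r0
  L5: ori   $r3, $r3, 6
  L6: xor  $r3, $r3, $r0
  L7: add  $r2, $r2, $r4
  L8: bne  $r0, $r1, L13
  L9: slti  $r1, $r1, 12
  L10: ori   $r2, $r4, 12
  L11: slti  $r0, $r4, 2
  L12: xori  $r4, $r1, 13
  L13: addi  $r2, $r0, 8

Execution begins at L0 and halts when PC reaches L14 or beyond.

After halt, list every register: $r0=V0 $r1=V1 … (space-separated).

$r0=0 $r1=6 $r2=0 $r3=6 $r4=15

  step pc=0: or   $r0, $r3, $r2  regs=(0,15,7,6,6)
  step pc=1: ori   $r4, $r3, 15  regs=(0,15,7,6,15)
  step pc=2: xori  $r1, $r4, 9  regs=(0,6,7,6,15)
  step pc=3: bne  $r1, $r2, L14  cond=T  regs=(0,6,7,6,15)
  step pc=4: and  $r2, $r3, $r0  regs=(0,6,0,6,15)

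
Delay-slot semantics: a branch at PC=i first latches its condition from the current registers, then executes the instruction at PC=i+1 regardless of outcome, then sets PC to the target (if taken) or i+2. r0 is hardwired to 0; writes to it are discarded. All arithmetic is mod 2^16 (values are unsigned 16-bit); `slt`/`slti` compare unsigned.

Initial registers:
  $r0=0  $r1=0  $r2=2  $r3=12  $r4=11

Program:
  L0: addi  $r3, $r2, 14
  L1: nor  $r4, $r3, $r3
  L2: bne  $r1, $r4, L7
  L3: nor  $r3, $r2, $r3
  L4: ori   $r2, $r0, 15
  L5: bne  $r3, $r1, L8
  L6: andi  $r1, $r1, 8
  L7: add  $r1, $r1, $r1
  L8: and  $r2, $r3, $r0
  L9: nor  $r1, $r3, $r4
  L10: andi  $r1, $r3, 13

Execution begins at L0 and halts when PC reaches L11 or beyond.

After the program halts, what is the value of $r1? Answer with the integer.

  step pc=0: addi  $r3, $r2, 14  regs=(0,0,2,16,11)
  step pc=1: nor  $r4, $r3, $r3  regs=(0,0,2,16,65519)
  step pc=2: bne  $r1, $r4, L7  cond=T  regs=(0,0,2,16,65519)
  step pc=3: nor  $r3, $r2, $r3  regs=(0,0,2,65517,65519)
  step pc=7: add  $r1, $r1, $r1  regs=(0,0,2,65517,65519)
  step pc=8: and  $r2, $r3, $r0  regs=(0,0,0,65517,65519)
  step pc=9: nor  $r1, $r3, $r4  regs=(0,16,0,65517,65519)
  step pc=10: andi  $r1, $r3, 13  regs=(0,13,0,65517,65519)

13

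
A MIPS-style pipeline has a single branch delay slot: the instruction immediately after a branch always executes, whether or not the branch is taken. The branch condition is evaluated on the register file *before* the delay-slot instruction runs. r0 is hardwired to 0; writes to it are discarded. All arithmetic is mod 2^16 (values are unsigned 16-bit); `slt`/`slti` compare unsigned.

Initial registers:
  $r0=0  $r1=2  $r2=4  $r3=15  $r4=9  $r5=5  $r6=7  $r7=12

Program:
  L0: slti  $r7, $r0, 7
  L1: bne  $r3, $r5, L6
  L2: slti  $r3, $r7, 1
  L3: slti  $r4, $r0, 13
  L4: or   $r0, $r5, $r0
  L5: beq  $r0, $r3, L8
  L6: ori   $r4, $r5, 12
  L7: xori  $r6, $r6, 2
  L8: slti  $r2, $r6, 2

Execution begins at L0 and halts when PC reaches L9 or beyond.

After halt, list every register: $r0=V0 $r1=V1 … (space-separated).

PC=0  slti  $r7, $r0, 7      | $r0=0 $r1=2 $r2=4 $r3=15 $r4=9 $r5=5 $r6=7 $r7=1
PC=1  bne  $r3, $r5, L6      | $r0=0 $r1=2 $r2=4 $r3=15 $r4=9 $r5=5 $r6=7 $r7=1  [TAKEN]
PC=2  slti  $r3, $r7, 1      | $r0=0 $r1=2 $r2=4 $r3=0 $r4=9 $r5=5 $r6=7 $r7=1
PC=6  ori   $r4, $r5, 12     | $r0=0 $r1=2 $r2=4 $r3=0 $r4=13 $r5=5 $r6=7 $r7=1
PC=7  xori  $r6, $r6, 2      | $r0=0 $r1=2 $r2=4 $r3=0 $r4=13 $r5=5 $r6=5 $r7=1
PC=8  slti  $r2, $r6, 2      | $r0=0 $r1=2 $r2=0 $r3=0 $r4=13 $r5=5 $r6=5 $r7=1

$r0=0 $r1=2 $r2=0 $r3=0 $r4=13 $r5=5 $r6=5 $r7=1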